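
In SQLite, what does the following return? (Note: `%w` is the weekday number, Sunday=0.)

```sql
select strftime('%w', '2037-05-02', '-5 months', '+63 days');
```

First apply '-5 months', '+63 days': 2037-05-02 → 2037-02-03.
2037-02-03 is a Tuesday; with Sunday=0 that is 2.

2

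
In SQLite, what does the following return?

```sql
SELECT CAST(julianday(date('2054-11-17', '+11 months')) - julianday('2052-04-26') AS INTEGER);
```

1269

Adding +11 months to 2054-11-17 gives 2055-10-17.
4 days remain in April 2052 after the 26th (30 − 26).
Full months from May 2052 through September 2055 contribute their day counts.
Then 17 days into October 2055.
Total: 4 + 31 + 30 + 31 + 31 + 30 + 31 + 30 + 31 + 31 + 28 + 31 + 30 + 31 + 30 + 31 + 31 + 30 + 31 + 30 + 31 + 31 + 28 + 31 + 30 + 31 + 30 + 31 + 31 + 30 + 31 + 30 + 31 + 31 + 28 + 31 + 30 + 31 + 30 + 31 + 31 + 30 + 17 = 1269.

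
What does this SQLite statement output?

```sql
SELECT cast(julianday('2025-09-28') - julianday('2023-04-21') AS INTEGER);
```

891

9 days remain in April 2023 after the 21st (30 − 21).
Full months from May 2023 through August 2025 contribute their day counts.
Then 28 days into September 2025.
Total: 9 + 31 + 30 + 31 + 31 + 30 + 31 + 30 + 31 + 31 + 29 + 31 + 30 + 31 + 30 + 31 + 31 + 30 + 31 + 30 + 31 + 31 + 28 + 31 + 30 + 31 + 30 + 31 + 31 + 28 = 891.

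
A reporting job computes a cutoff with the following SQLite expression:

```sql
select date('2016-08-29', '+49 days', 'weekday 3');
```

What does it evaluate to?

2016-10-19

Applying '+49 days' to 2016-08-29: counting 49 days forward gives 2016-10-17.
`weekday 3` advances to the next Wednesday; 2016-10-17 is a Monday, so it moves forward to 2016-10-19.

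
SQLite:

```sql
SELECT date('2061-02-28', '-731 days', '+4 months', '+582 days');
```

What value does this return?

2061-01-30

Applying '-731 days' to 2061-02-28: counting 731 days back gives 2059-02-28.
Adding +4 months to 2059-02-28 gives 2059-06-28.
Applying '+582 days' to 2059-06-28: counting 582 days forward gives 2061-01-30.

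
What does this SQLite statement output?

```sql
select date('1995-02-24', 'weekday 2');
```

`weekday 2` advances to the next Tuesday; 1995-02-24 is a Friday, so it moves forward to 1995-02-28.

1995-02-28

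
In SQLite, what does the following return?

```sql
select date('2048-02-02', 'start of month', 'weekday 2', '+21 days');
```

2048-02-25

`start of month` rewinds 2048-02-02 to 2048-02-01.
`weekday 2` advances to the next Tuesday; 2048-02-01 is a Saturday, so it moves forward to 2048-02-04.
Advancing 21 more days within February lands on 2048-02-25.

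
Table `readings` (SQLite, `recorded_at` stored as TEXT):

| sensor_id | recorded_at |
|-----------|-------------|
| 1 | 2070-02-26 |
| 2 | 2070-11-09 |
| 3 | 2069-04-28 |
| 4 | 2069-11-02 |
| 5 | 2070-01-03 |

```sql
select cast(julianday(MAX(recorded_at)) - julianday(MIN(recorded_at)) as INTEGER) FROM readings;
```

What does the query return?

560

MIN = 2069-04-28, MAX = 2070-11-09.
2 days remain in April 2069 after the 28th (30 − 28).
Full months from May 2069 through October 2070 contribute their day counts.
Then 9 days into November 2070.
Total: 2 + 31 + 30 + 31 + 31 + 30 + 31 + 30 + 31 + 31 + 28 + 31 + 30 + 31 + 30 + 31 + 31 + 30 + 31 + 9 = 560.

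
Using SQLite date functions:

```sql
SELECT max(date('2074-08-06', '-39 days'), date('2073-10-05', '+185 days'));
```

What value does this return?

date('2074-08-06', '-39 days') → 2074-06-28.
date('2073-10-05', '+185 days') → 2074-04-08.
Later of the two is 2074-06-28.

2074-06-28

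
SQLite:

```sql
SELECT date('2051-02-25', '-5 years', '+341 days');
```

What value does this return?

2047-02-01

Adding -5 years to 2051-02-25 gives 2046-02-25.
Applying '+341 days' to 2046-02-25: counting 341 days forward gives 2047-02-01.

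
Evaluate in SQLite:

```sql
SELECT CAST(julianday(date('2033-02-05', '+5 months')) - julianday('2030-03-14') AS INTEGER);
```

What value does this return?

Adding +5 months to 2033-02-05 gives 2033-07-05.
17 days remain in March 2030 after the 14th (31 − 14).
Full months from April 2030 through June 2033 contribute their day counts.
Then 5 days into July 2033.
Total: 17 + 30 + 31 + 30 + 31 + 31 + 30 + 31 + 30 + 31 + 31 + 28 + 31 + 30 + 31 + 30 + 31 + 31 + 30 + 31 + 30 + 31 + 31 + 29 + 31 + 30 + 31 + 30 + 31 + 31 + 30 + 31 + 30 + 31 + 31 + 28 + 31 + 30 + 31 + 30 + 5 = 1209.

1209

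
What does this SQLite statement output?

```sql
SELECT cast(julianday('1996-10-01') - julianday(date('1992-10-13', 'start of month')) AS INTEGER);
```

`start of month` rewinds 1992-10-13 to 1992-10-01.
30 days remain in October 1992 after the 1st (31 − 1).
Full months from November 1992 through September 1996 contribute their day counts.
Then 1 day into October 1996.
Total: 30 + 30 + 31 + 31 + 28 + 31 + 30 + 31 + 30 + 31 + 31 + 30 + 31 + 30 + 31 + 31 + 28 + 31 + 30 + 31 + 30 + 31 + 31 + 30 + 31 + 30 + 31 + 31 + 28 + 31 + 30 + 31 + 30 + 31 + 31 + 30 + 31 + 30 + 31 + 31 + 29 + 31 + 30 + 31 + 30 + 31 + 31 + 30 + 1 = 1461.

1461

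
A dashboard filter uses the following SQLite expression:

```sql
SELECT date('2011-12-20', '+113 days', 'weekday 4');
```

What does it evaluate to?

2012-04-12

Applying '+113 days' to 2011-12-20: counting 113 days forward gives 2012-04-11.
`weekday 4` advances to the next Thursday; 2012-04-11 is a Wednesday, so it moves forward to 2012-04-12.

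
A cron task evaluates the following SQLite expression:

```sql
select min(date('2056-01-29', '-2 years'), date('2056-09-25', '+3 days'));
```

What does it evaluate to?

date('2056-01-29', '-2 years') → 2054-01-29.
date('2056-09-25', '+3 days') → 2056-09-28.
Earlier of the two is 2054-01-29.

2054-01-29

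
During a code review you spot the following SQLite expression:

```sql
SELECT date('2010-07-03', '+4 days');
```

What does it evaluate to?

2010-07-07

Advancing 4 more days within July lands on 2010-07-07.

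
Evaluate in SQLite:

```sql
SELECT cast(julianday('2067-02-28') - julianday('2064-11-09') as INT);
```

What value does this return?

21 days remain in November 2064 after the 9th (30 − 9).
Full months from December 2064 through January 2067 contribute their day counts.
Then 28 days into February 2067.
Total: 21 + 31 + 31 + 28 + 31 + 30 + 31 + 30 + 31 + 31 + 30 + 31 + 30 + 31 + 31 + 28 + 31 + 30 + 31 + 30 + 31 + 31 + 30 + 31 + 30 + 31 + 31 + 28 = 841.

841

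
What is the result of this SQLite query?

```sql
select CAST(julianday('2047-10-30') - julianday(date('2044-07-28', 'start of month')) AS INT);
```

1216

`start of month` rewinds 2044-07-28 to 2044-07-01.
30 days remain in July 2044 after the 1st (31 − 1).
Full months from August 2044 through September 2047 contribute their day counts.
Then 30 days into October 2047.
Total: 30 + 31 + 30 + 31 + 30 + 31 + 31 + 28 + 31 + 30 + 31 + 30 + 31 + 31 + 30 + 31 + 30 + 31 + 31 + 28 + 31 + 30 + 31 + 30 + 31 + 31 + 30 + 31 + 30 + 31 + 31 + 28 + 31 + 30 + 31 + 30 + 31 + 31 + 30 + 30 = 1216.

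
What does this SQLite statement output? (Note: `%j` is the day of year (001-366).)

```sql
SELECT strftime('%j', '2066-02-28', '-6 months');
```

First apply '-6 months': 2066-02-28 → 2065-08-28.
Day-of-year for 2065-08-28: days since 2065-01-01 inclusive = 240, zero-padded to 240.

240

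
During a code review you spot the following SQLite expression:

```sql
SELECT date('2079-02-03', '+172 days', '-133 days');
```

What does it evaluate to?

2079-03-14

Applying '+172 days' to 2079-02-03: counting 172 days forward gives 2079-07-25.
Applying '-133 days' to 2079-07-25: counting 133 days back gives 2079-03-14.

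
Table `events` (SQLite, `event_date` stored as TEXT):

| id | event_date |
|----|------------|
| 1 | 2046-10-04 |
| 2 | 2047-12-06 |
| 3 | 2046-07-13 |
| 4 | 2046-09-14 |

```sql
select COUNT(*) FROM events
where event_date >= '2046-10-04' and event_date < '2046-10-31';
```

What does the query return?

1

Rows in [2046-10-04, 2046-10-31): 2046-10-04 → 1 row.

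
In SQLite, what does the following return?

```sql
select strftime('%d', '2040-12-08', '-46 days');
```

First apply '-46 days': 2040-12-08 → 2040-10-23.
`%d` extracts the 2-digit day of month: 23.

23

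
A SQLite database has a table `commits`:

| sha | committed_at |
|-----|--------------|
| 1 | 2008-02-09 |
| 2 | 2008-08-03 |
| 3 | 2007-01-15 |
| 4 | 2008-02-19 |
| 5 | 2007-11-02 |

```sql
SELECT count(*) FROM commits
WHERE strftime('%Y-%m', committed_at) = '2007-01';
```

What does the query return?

Rows with year-month 2007-01: 2007-01-15 → 1.

1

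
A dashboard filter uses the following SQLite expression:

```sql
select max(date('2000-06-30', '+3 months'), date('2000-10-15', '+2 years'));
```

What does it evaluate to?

date('2000-06-30', '+3 months') → 2000-09-30.
date('2000-10-15', '+2 years') → 2002-10-15.
Later of the two is 2002-10-15.

2002-10-15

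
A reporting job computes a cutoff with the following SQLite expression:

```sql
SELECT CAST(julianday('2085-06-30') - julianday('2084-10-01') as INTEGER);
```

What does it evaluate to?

272

30 days remain in October 2084 after the 1st (31 − 1).
Full months from November 2084 through May 2085 contribute their day counts.
Then 30 days into June 2085.
Total: 30 + 30 + 31 + 31 + 28 + 31 + 30 + 31 + 30 = 272.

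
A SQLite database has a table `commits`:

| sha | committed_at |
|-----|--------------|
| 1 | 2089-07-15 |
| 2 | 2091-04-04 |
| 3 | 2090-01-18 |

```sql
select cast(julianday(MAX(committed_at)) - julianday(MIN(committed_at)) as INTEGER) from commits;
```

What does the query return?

628

MIN = 2089-07-15, MAX = 2091-04-04.
16 days remain in July 2089 after the 15th (31 − 15).
Full months from August 2089 through March 2091 contribute their day counts.
Then 4 days into April 2091.
Total: 16 + 31 + 30 + 31 + 30 + 31 + 31 + 28 + 31 + 30 + 31 + 30 + 31 + 31 + 30 + 31 + 30 + 31 + 31 + 28 + 31 + 4 = 628.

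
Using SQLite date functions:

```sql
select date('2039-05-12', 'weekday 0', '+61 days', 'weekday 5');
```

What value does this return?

`weekday 0` advances to the next Sunday; 2039-05-12 is a Thursday, so it moves forward to 2039-05-15.
Applying '+61 days' to 2039-05-15: counting 61 days forward gives 2039-07-15.
`weekday 5` advances to the next Friday; 2039-07-15 is already a Friday, so it stays at 2039-07-15.

2039-07-15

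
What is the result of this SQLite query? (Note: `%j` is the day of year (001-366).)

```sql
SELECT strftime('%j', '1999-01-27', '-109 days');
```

First apply '-109 days': 1999-01-27 → 1998-10-10.
Day-of-year for 1998-10-10: days since 1998-01-01 inclusive = 283, zero-padded to 283.

283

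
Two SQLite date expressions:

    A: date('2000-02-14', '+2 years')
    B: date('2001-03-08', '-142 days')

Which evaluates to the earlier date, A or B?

B

A = 2002-02-14.
B = 2000-10-17.
B is earlier.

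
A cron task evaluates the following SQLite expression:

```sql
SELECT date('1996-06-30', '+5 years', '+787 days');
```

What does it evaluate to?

Adding +5 years to 1996-06-30 gives 2001-06-30.
Applying '+787 days' to 2001-06-30: counting 787 days forward gives 2003-08-26.

2003-08-26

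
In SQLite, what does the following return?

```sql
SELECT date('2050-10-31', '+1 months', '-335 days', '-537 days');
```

Adding +1 month to 2050-10-31 targets 2050-11-31. November 2050 has only 30 days, so SQLite normalizes the 1-day overflow forward to 2050-12-01.
Applying '-335 days' to 2050-12-01: counting 335 days back gives 2049-12-31.
Applying '-537 days' to 2049-12-31: counting 537 days back gives 2048-07-12.

2048-07-12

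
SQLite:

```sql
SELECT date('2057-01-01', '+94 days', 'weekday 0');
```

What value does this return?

Applying '+94 days' to 2057-01-01: counting 94 days forward gives 2057-04-05.
`weekday 0` advances to the next Sunday; 2057-04-05 is a Thursday, so it moves forward to 2057-04-08.

2057-04-08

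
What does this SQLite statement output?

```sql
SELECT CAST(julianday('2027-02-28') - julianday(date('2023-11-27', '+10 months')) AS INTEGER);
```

Adding +10 months to 2023-11-27 gives 2024-09-27.
3 days remain in September 2024 after the 27th (30 − 27).
Full months from October 2024 through January 2027 contribute their day counts.
Then 28 days into February 2027.
Total: 3 + 31 + 30 + 31 + 31 + 28 + 31 + 30 + 31 + 30 + 31 + 31 + 30 + 31 + 30 + 31 + 31 + 28 + 31 + 30 + 31 + 30 + 31 + 31 + 30 + 31 + 30 + 31 + 31 + 28 = 884.

884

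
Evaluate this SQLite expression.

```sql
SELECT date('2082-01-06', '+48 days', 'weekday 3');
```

2082-02-25

Applying '+48 days' to 2082-01-06: counting 48 days forward gives 2082-02-23.
`weekday 3` advances to the next Wednesday; 2082-02-23 is a Monday, so it moves forward to 2082-02-25.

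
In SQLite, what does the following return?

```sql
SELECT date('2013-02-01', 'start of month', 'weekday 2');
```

`start of month` rewinds 2013-02-01 to 2013-02-01.
`weekday 2` advances to the next Tuesday; 2013-02-01 is a Friday, so it moves forward to 2013-02-05.

2013-02-05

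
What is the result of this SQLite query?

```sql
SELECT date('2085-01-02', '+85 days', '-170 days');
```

Applying '+85 days' to 2085-01-02: counting 85 days forward gives 2085-03-28.
Applying '-170 days' to 2085-03-28: counting 170 days back gives 2084-10-09.

2084-10-09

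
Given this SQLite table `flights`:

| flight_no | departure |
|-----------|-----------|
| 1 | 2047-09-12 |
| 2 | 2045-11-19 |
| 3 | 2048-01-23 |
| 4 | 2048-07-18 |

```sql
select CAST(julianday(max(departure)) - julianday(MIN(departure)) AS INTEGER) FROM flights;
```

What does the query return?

MIN = 2045-11-19, MAX = 2048-07-18.
11 days remain in November 2045 after the 19th (30 − 19).
Full months from December 2045 through June 2048 contribute their day counts.
Then 18 days into July 2048.
Total: 11 + 31 + 31 + 28 + 31 + 30 + 31 + 30 + 31 + 31 + 30 + 31 + 30 + 31 + 31 + 28 + 31 + 30 + 31 + 30 + 31 + 31 + 30 + 31 + 30 + 31 + 31 + 29 + 31 + 30 + 31 + 30 + 18 = 972.

972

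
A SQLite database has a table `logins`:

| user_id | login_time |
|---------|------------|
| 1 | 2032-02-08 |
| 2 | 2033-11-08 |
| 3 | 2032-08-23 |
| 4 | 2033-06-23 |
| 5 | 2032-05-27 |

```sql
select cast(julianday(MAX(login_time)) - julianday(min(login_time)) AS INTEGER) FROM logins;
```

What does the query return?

MIN = 2032-02-08, MAX = 2033-11-08.
21 days remain in February 2032 after the 8th (29 − 8).
Full months from March 2032 through October 2033 contribute their day counts.
Then 8 days into November 2033.
Total: 21 + 31 + 30 + 31 + 30 + 31 + 31 + 30 + 31 + 30 + 31 + 31 + 28 + 31 + 30 + 31 + 30 + 31 + 31 + 30 + 31 + 8 = 639.

639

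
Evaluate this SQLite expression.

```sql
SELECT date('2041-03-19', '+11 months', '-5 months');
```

Adding +11 months to 2041-03-19 gives 2042-02-19.
Adding -5 months to 2042-02-19 gives 2041-09-19.

2041-09-19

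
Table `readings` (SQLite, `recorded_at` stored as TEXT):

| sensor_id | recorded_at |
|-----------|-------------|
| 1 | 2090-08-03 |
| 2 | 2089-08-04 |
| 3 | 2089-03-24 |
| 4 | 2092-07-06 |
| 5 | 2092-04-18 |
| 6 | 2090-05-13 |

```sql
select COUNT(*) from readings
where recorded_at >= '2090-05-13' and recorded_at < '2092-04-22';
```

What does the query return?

3

Rows in [2090-05-13, 2092-04-22): 2090-08-03, 2092-04-18, 2090-05-13 → 3 rows.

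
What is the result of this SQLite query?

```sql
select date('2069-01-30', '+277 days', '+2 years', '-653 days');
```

Applying '+277 days' to 2069-01-30: counting 277 days forward gives 2069-11-03.
Adding +2 years to 2069-11-03 gives 2071-11-03.
Applying '-653 days' to 2071-11-03: counting 653 days back gives 2070-01-19.

2070-01-19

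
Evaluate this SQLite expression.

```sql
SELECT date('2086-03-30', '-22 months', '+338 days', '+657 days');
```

Adding -22 months to 2086-03-30 gives 2084-05-30.
Applying '+338 days' to 2084-05-30: counting 338 days forward gives 2085-05-03.
Applying '+657 days' to 2085-05-03: counting 657 days forward gives 2087-02-19.

2087-02-19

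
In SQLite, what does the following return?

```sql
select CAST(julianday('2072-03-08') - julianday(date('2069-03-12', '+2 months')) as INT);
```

1031

Adding +2 months to 2069-03-12 gives 2069-05-12.
19 days remain in May 2069 after the 12th (31 − 12).
Full months from June 2069 through February 2072 contribute their day counts.
Then 8 days into March 2072.
Total: 19 + 30 + 31 + 31 + 30 + 31 + 30 + 31 + 31 + 28 + 31 + 30 + 31 + 30 + 31 + 31 + 30 + 31 + 30 + 31 + 31 + 28 + 31 + 30 + 31 + 30 + 31 + 31 + 30 + 31 + 30 + 31 + 31 + 29 + 8 = 1031.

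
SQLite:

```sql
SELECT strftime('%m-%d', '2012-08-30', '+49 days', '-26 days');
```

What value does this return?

09-22

First apply '+49 days', '-26 days': 2012-08-30 → 2012-09-22.
`%m-%d` extracts the month-day: 09-22.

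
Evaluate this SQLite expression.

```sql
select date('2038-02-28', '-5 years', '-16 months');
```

Adding -5 years to 2038-02-28 gives 2033-02-28.
Adding -16 months to 2033-02-28 gives 2031-10-28.

2031-10-28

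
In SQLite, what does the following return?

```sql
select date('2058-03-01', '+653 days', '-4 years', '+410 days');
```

2057-01-27

Applying '+653 days' to 2058-03-01: counting 653 days forward gives 2059-12-14.
Adding -4 years to 2059-12-14 gives 2055-12-14.
Applying '+410 days' to 2055-12-14: counting 410 days forward gives 2057-01-27.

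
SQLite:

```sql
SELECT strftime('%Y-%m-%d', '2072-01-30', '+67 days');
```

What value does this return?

First apply '+67 days': 2072-01-30 → 2072-04-06.
`%Y-%m-%d` extracts the ISO date: 2072-04-06.

2072-04-06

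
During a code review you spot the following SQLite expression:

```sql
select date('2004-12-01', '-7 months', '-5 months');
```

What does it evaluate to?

2003-12-01

Adding -7 months to 2004-12-01 gives 2004-05-01.
Adding -5 months to 2004-05-01 gives 2003-12-01.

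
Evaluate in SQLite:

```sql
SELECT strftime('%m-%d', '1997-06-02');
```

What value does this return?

`%m-%d` extracts the month-day: 06-02.

06-02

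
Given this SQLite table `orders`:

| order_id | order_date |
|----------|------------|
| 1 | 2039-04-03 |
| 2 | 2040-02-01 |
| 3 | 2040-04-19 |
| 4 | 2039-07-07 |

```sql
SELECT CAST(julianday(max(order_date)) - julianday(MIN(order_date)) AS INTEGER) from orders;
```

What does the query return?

MIN = 2039-04-03, MAX = 2040-04-19.
27 days remain in April 2039 after the 3rd (30 − 3).
Full months from May 2039 through March 2040 contribute their day counts.
Then 19 days into April 2040.
Total: 27 + 31 + 30 + 31 + 31 + 30 + 31 + 30 + 31 + 31 + 29 + 31 + 19 = 382.

382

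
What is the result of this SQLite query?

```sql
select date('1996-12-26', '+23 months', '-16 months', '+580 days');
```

1999-02-26

Adding +23 months to 1996-12-26 gives 1998-11-26.
Adding -16 months to 1998-11-26 gives 1997-07-26.
Applying '+580 days' to 1997-07-26: counting 580 days forward gives 1999-02-26.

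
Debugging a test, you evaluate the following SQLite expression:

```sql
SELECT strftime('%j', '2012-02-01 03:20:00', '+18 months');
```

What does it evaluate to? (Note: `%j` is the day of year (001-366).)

213

First apply '+18 months': 2012-02-01 03:20:00 → 2013-08-01 03:20:00.
Day-of-year for 2013-08-01: days since 2013-01-01 inclusive = 213, zero-padded to 213.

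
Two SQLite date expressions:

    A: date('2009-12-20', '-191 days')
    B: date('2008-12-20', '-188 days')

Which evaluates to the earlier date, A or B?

B

A = 2009-06-12.
B = 2008-06-15.
B is earlier.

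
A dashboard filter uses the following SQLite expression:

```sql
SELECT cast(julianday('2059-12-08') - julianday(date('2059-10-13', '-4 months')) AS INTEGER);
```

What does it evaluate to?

178

Adding -4 months to 2059-10-13 gives 2059-06-13.
17 days remain in June 2059 after the 13th (30 − 13).
July 2059: 31 days.
August 2059: 31 days.
September 2059: 30 days.
October 2059: 31 days.
November 2059: 30 days.
Then 8 days into December 2059.
Total: 17 + 31 + 31 + 30 + 31 + 30 + 8 = 178.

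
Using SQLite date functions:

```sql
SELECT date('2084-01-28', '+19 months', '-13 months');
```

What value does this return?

2084-07-28

Adding +19 months to 2084-01-28 gives 2085-08-28.
Adding -13 months to 2085-08-28 gives 2084-07-28.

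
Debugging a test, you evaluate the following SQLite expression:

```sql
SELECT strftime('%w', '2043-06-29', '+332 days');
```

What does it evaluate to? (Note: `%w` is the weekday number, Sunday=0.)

4

First apply '+332 days': 2043-06-29 → 2044-05-26.
2044-05-26 is a Thursday; with Sunday=0 that is 4.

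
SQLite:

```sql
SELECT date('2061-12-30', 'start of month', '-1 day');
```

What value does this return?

2061-11-30

`start of month` rewinds 2061-12-30 to 2061-12-01.
Going back 1 day from 2061-12-01 reaches 2061-11-30 (last day of November, 30 days).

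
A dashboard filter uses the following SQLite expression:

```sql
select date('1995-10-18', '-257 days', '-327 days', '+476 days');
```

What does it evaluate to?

1995-07-02

Applying '-257 days' to 1995-10-18: counting 257 days back gives 1995-02-03.
Applying '-327 days' to 1995-02-03: counting 327 days back gives 1994-03-13.
Applying '+476 days' to 1994-03-13: counting 476 days forward gives 1995-07-02.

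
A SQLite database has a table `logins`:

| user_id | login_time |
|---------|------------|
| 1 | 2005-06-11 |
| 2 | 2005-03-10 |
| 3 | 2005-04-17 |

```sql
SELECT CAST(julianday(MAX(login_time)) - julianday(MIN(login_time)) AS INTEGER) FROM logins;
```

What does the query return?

93

MIN = 2005-03-10, MAX = 2005-06-11.
21 days remain in March 2005 after the 10th (31 − 10).
April 2005: 30 days.
May 2005: 31 days.
Then 11 days into June 2005.
Total: 21 + 30 + 31 + 11 = 93.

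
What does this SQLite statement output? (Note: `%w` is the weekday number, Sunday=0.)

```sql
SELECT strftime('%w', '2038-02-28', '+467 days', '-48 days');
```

First apply '+467 days', '-48 days': 2038-02-28 → 2039-04-23.
2039-04-23 is a Saturday; with Sunday=0 that is 6.

6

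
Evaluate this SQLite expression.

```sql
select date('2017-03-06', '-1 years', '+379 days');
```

Adding -1 year to 2017-03-06 gives 2016-03-06.
Applying '+379 days' to 2016-03-06: counting 379 days forward gives 2017-03-20.

2017-03-20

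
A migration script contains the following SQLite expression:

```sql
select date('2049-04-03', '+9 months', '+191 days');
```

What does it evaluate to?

2050-07-13

Adding +9 months to 2049-04-03 gives 2050-01-03.
Applying '+191 days' to 2050-01-03: counting 191 days forward gives 2050-07-13.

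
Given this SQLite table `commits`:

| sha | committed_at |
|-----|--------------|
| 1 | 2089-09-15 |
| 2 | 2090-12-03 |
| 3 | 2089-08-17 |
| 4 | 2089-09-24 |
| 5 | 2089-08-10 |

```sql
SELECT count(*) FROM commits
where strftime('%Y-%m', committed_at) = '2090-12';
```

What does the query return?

Rows with year-month 2090-12: 2090-12-03 → 1.

1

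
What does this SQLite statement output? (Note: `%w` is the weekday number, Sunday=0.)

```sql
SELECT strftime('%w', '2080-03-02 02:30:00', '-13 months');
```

First apply '-13 months': 2080-03-02 02:30:00 → 2079-02-02 02:30:00.
2079-02-02 is a Thursday; with Sunday=0 that is 4.

4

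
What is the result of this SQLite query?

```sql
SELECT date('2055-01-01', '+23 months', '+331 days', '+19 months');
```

2059-05-28

Adding +23 months to 2055-01-01 gives 2056-12-01.
Applying '+331 days' to 2056-12-01: counting 331 days forward gives 2057-10-28.
Adding +19 months to 2057-10-28 gives 2059-05-28.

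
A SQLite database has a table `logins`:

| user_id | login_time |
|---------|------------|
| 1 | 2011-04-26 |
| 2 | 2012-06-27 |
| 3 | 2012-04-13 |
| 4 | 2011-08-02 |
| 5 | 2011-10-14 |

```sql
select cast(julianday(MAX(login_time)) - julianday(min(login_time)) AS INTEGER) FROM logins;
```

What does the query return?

428

MIN = 2011-04-26, MAX = 2012-06-27.
4 days remain in April 2011 after the 26th (30 − 26).
Full months from May 2011 through May 2012 contribute their day counts.
Then 27 days into June 2012.
Total: 4 + 31 + 30 + 31 + 31 + 30 + 31 + 30 + 31 + 31 + 29 + 31 + 30 + 31 + 27 = 428.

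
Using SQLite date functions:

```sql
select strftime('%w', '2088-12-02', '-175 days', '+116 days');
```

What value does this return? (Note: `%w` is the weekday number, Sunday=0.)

1

First apply '-175 days', '+116 days': 2088-12-02 → 2088-10-04.
2088-10-04 is a Monday; with Sunday=0 that is 1.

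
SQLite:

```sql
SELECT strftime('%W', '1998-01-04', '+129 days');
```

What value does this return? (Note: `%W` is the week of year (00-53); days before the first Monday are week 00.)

19

First apply '+129 days': 1998-01-04 → 1998-05-13.
1998-05-13 is a Wednesday. SQLite's %W counts Mondays since the year started; the result is 19.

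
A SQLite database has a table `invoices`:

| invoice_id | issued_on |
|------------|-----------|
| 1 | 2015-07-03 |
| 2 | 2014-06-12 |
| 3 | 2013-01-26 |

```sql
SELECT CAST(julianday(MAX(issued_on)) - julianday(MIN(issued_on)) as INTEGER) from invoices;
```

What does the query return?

888

MIN = 2013-01-26, MAX = 2015-07-03.
5 days remain in January 2013 after the 26th (31 − 26).
Full months from February 2013 through June 2015 contribute their day counts.
Then 3 days into July 2015.
Total: 5 + 28 + 31 + 30 + 31 + 30 + 31 + 31 + 30 + 31 + 30 + 31 + 31 + 28 + 31 + 30 + 31 + 30 + 31 + 31 + 30 + 31 + 30 + 31 + 31 + 28 + 31 + 30 + 31 + 30 + 3 = 888.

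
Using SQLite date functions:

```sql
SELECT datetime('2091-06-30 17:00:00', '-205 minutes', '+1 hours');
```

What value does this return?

2091-06-30 14:35:00

205 minutes = 3h 25m; -205 minutes from 2091-06-30 17:00:00 is 2091-06-30 13:35:00.
+1 hours from 2091-06-30 13:35:00 is 2091-06-30 14:35:00.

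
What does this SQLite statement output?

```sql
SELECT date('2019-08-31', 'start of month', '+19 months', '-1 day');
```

2021-02-28

`start of month` rewinds 2019-08-31 to 2019-08-01.
Adding +19 months to 2019-08-01 gives 2021-03-01.
Going back 1 day from 2021-03-01 reaches 2021-02-28 (last day of February, 28 days).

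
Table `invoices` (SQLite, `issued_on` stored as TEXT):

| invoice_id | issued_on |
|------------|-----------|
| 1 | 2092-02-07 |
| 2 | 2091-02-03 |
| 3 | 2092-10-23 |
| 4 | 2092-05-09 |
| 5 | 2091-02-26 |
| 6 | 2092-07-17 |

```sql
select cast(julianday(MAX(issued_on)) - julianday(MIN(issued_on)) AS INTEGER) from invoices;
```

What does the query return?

628

MIN = 2091-02-03, MAX = 2092-10-23.
25 days remain in February 2091 after the 3rd (28 − 3).
Full months from March 2091 through September 2092 contribute their day counts.
Then 23 days into October 2092.
Total: 25 + 31 + 30 + 31 + 30 + 31 + 31 + 30 + 31 + 30 + 31 + 31 + 29 + 31 + 30 + 31 + 30 + 31 + 31 + 30 + 23 = 628.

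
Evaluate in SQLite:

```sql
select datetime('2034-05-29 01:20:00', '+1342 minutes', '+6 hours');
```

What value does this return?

1342 minutes = 22h 22m; +1342 minutes from 2034-05-29 01:20:00 is 2034-05-29 23:42:00.
+6 hours from 2034-05-29 23:42:00 is 2034-05-30 05:42:00 (crosses midnight).

2034-05-30 05:42:00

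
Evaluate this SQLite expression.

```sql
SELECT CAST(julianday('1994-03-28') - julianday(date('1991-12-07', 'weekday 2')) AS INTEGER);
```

`weekday 2` advances to the next Tuesday; 1991-12-07 is a Saturday, so it moves forward to 1991-12-10.
21 days remain in December 1991 after the 10th (31 − 10).
Full months from January 1992 through February 1994 contribute their day counts.
Then 28 days into March 1994.
Total: 21 + 31 + 29 + 31 + 30 + 31 + 30 + 31 + 31 + 30 + 31 + 30 + 31 + 31 + 28 + 31 + 30 + 31 + 30 + 31 + 31 + 30 + 31 + 30 + 31 + 31 + 28 + 28 = 839.

839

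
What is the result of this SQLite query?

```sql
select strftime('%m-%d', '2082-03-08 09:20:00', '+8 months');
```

11-08

First apply '+8 months': 2082-03-08 09:20:00 → 2082-11-08 09:20:00.
`%m-%d` extracts the month-day: 11-08.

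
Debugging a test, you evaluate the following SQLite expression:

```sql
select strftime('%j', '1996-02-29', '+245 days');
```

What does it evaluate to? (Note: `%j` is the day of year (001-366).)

305

First apply '+245 days': 1996-02-29 → 1996-10-31.
Day-of-year for 1996-10-31: days since 1996-01-01 inclusive = 305, zero-padded to 305.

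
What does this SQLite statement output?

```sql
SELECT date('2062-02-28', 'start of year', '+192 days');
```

2062-07-12

`start of year` rewinds 2062-02-28 to 2062-01-01.
Applying '+192 days' to 2062-01-01: counting 192 days forward gives 2062-07-12.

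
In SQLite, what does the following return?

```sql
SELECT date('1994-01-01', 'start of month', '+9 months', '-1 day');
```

1994-09-30

`start of month` rewinds 1994-01-01 to 1994-01-01.
Adding +9 months to 1994-01-01 gives 1994-10-01.
Going back 1 day from 1994-10-01 reaches 1994-09-30 (last day of September, 30 days).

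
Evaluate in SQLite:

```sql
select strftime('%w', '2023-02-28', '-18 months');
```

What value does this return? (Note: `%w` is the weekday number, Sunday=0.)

First apply '-18 months': 2023-02-28 → 2021-08-28.
2021-08-28 is a Saturday; with Sunday=0 that is 6.

6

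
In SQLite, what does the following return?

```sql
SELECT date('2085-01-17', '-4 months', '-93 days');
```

2084-06-16

Adding -4 months to 2085-01-17 gives 2084-09-17.
Applying '-93 days' to 2084-09-17: counting 93 days back gives 2084-06-16.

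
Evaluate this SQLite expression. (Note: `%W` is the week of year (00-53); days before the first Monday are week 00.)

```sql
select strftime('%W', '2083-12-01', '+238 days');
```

First apply '+238 days': 2083-12-01 → 2084-07-26.
2084-07-26 is a Wednesday. SQLite's %W counts Mondays since the year started; the result is 30.

30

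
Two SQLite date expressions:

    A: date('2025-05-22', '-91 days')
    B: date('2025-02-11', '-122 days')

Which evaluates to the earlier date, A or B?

A = 2025-02-20.
B = 2024-10-12.
B is earlier.

B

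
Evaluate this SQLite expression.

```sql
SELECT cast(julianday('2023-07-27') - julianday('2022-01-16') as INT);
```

15 days remain in January 2022 after the 16th (31 − 16).
Full months from February 2022 through June 2023 contribute their day counts.
Then 27 days into July 2023.
Total: 15 + 28 + 31 + 30 + 31 + 30 + 31 + 31 + 30 + 31 + 30 + 31 + 31 + 28 + 31 + 30 + 31 + 30 + 27 = 557.

557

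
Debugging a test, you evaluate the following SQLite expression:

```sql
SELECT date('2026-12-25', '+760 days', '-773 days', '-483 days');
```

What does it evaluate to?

2025-08-16

Applying '+760 days' to 2026-12-25: counting 760 days forward gives 2029-01-23.
Applying '-773 days' to 2029-01-23: counting 773 days back gives 2026-12-12.
Applying '-483 days' to 2026-12-12: counting 483 days back gives 2025-08-16.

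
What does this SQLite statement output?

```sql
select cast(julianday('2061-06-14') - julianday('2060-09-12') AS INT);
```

18 days remain in September 2060 after the 12th (30 − 12).
Full months from October 2060 through May 2061 contribute their day counts.
Then 14 days into June 2061.
Total: 18 + 31 + 30 + 31 + 31 + 28 + 31 + 30 + 31 + 14 = 275.

275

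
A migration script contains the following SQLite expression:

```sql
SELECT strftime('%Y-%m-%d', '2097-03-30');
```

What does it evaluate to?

`%Y-%m-%d` extracts the ISO date: 2097-03-30.

2097-03-30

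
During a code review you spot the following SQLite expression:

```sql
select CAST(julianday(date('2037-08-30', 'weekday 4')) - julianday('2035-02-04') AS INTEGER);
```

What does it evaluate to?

`weekday 4` advances to the next Thursday; 2037-08-30 is a Sunday, so it moves forward to 2037-09-03.
24 days remain in February 2035 after the 4th (28 − 4).
Full months from March 2035 through August 2037 contribute their day counts.
Then 3 days into September 2037.
Total: 24 + 31 + 30 + 31 + 30 + 31 + 31 + 30 + 31 + 30 + 31 + 31 + 29 + 31 + 30 + 31 + 30 + 31 + 31 + 30 + 31 + 30 + 31 + 31 + 28 + 31 + 30 + 31 + 30 + 31 + 31 + 3 = 942.

942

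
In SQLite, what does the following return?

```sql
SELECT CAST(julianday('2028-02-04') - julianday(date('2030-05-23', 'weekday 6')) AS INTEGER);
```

`weekday 6` advances to the next Saturday; 2030-05-23 is a Thursday, so it moves forward to 2030-05-25.
25 days remain in February 2028 after the 4th (29 − 4).
Full months from March 2028 through April 2030 contribute their day counts.
Then 25 days into May 2030.
Total: 25 + 31 + 30 + 31 + 30 + 31 + 31 + 30 + 31 + 30 + 31 + 31 + 28 + 31 + 30 + 31 + 30 + 31 + 31 + 30 + 31 + 30 + 31 + 31 + 28 + 31 + 30 + 25 = 841.
The subtraction is earlier − later, so the result is −841 → -841.

-841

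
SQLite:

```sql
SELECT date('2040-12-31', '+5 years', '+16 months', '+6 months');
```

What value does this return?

2047-11-01

Adding +5 years to 2040-12-31 gives 2045-12-31.
Adding +16 months to 2045-12-31 targets 2047-04-31. April 2047 has only 30 days, so SQLite normalizes the 1-day overflow forward to 2047-05-01.
Adding +6 months to 2047-05-01 gives 2047-11-01.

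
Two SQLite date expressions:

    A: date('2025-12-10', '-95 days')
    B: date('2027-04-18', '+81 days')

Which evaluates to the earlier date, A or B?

A = 2025-09-06.
B = 2027-07-08.
A is earlier.

A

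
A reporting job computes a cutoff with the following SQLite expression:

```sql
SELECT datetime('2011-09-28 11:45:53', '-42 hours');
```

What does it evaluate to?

-42 hours from 2011-09-28 11:45:53 is 2011-09-26 17:45:53 (crosses midnight).

2011-09-26 17:45:53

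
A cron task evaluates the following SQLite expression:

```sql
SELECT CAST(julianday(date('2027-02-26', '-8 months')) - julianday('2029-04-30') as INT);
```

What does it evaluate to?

Adding -8 months to 2027-02-26 gives 2026-06-26.
4 days remain in June 2026 after the 26th (30 − 26).
Full months from July 2026 through March 2029 contribute their day counts.
Then 30 days into April 2029.
Total: 4 + 31 + 31 + 30 + 31 + 30 + 31 + 31 + 28 + 31 + 30 + 31 + 30 + 31 + 31 + 30 + 31 + 30 + 31 + 31 + 29 + 31 + 30 + 31 + 30 + 31 + 31 + 30 + 31 + 30 + 31 + 31 + 28 + 31 + 30 = 1039.
The subtraction is earlier − later, so the result is −1039 → -1039.

-1039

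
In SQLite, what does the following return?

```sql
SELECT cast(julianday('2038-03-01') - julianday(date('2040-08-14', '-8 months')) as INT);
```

-653

Adding -8 months to 2040-08-14 gives 2039-12-14.
30 days remain in March 2038 after the 1st (31 − 1).
Full months from April 2038 through November 2039 contribute their day counts.
Then 14 days into December 2039.
Total: 30 + 30 + 31 + 30 + 31 + 31 + 30 + 31 + 30 + 31 + 31 + 28 + 31 + 30 + 31 + 30 + 31 + 31 + 30 + 31 + 30 + 14 = 653.
The subtraction is earlier − later, so the result is −653 → -653.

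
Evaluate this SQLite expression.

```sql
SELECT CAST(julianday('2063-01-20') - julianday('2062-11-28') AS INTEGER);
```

53

2 days remain in November 2062 after the 28th (30 − 28).
December 2062: 31 days.
Then 20 days into January 2063.
Total: 2 + 31 + 20 = 53.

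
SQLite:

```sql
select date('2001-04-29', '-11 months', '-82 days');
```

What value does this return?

2000-03-08

Adding -11 months to 2001-04-29 gives 2000-05-29.
Applying '-82 days' to 2000-05-29: counting 82 days back gives 2000-03-08.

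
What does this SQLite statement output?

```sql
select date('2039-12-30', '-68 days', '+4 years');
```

2043-10-23

Applying '-68 days' to 2039-12-30: counting 68 days back gives 2039-10-23.
Adding +4 years to 2039-10-23 gives 2043-10-23.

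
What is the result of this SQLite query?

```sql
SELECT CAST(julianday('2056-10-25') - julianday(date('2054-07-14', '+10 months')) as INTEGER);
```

Adding +10 months to 2054-07-14 gives 2055-05-14.
17 days remain in May 2055 after the 14th (31 − 14).
Full months from June 2055 through September 2056 contribute their day counts.
Then 25 days into October 2056.
Total: 17 + 30 + 31 + 31 + 30 + 31 + 30 + 31 + 31 + 29 + 31 + 30 + 31 + 30 + 31 + 31 + 30 + 25 = 530.

530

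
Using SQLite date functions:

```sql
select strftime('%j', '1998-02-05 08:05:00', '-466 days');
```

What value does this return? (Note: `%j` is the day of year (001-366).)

First apply '-466 days': 1998-02-05 08:05:00 → 1996-10-27 08:05:00.
Day-of-year for 1996-10-27: days since 1996-01-01 inclusive = 301, zero-padded to 301.

301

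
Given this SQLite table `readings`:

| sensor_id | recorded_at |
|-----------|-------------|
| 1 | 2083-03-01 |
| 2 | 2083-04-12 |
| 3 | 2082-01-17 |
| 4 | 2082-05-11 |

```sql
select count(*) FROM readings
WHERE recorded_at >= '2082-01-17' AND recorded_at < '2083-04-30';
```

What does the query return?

Rows in [2082-01-17, 2083-04-30): 2083-03-01, 2083-04-12, 2082-01-17, 2082-05-11 → 4 rows.

4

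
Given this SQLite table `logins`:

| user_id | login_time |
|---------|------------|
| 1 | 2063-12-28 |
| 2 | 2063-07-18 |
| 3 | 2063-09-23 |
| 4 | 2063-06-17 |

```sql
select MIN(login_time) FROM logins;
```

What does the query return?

2063-06-17

MIN over {2063-06-17, 2063-07-18, 2063-09-23, 2063-12-28}.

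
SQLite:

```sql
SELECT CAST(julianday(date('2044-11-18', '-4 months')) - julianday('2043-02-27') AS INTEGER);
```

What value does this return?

Adding -4 months to 2044-11-18 gives 2044-07-18.
1 day remains in February 2043 after the 27th (28 − 27).
Full months from March 2043 through June 2044 contribute their day counts.
Then 18 days into July 2044.
Total: 1 + 31 + 30 + 31 + 30 + 31 + 31 + 30 + 31 + 30 + 31 + 31 + 29 + 31 + 30 + 31 + 30 + 18 = 507.

507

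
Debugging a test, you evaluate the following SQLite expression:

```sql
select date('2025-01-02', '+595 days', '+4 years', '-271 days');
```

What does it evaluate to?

2029-11-22

Applying '+595 days' to 2025-01-02: counting 595 days forward gives 2026-08-20.
Adding +4 years to 2026-08-20 gives 2030-08-20.
Applying '-271 days' to 2030-08-20: counting 271 days back gives 2029-11-22.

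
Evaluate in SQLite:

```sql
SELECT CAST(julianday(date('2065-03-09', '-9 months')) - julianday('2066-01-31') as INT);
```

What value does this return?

Adding -9 months to 2065-03-09 gives 2064-06-09.
21 days remain in June 2064 after the 9th (30 − 9).
Full months from July 2064 through December 2065 contribute their day counts.
Then 31 days into January 2066.
Total: 21 + 31 + 31 + 30 + 31 + 30 + 31 + 31 + 28 + 31 + 30 + 31 + 30 + 31 + 31 + 30 + 31 + 30 + 31 + 31 = 601.
The subtraction is earlier − later, so the result is −601 → -601.

-601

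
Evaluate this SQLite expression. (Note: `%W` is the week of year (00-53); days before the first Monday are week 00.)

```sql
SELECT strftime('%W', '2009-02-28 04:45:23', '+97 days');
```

First apply '+97 days': 2009-02-28 04:45:23 → 2009-06-05 04:45:23.
2009-06-05 is a Friday. SQLite's %W counts Mondays since the year started; the result is 22.

22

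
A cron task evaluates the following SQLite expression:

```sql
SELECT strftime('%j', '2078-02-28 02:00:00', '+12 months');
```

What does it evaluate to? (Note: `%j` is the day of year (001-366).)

059

First apply '+12 months': 2078-02-28 02:00:00 → 2079-02-28 02:00:00.
Day-of-year for 2079-02-28: days since 2079-01-01 inclusive = 59, zero-padded to 059.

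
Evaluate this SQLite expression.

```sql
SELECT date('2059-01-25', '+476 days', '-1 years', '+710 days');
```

Applying '+476 days' to 2059-01-25: counting 476 days forward gives 2060-05-15.
Adding -1 year to 2060-05-15 gives 2059-05-15.
Applying '+710 days' to 2059-05-15: counting 710 days forward gives 2061-04-24.

2061-04-24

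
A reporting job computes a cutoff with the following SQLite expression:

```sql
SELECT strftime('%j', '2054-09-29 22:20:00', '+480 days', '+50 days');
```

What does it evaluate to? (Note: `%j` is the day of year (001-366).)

072

First apply '+480 days', '+50 days': 2054-09-29 22:20:00 → 2056-03-12 22:20:00.
Day-of-year for 2056-03-12: days since 2056-01-01 inclusive = 72, zero-padded to 072.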